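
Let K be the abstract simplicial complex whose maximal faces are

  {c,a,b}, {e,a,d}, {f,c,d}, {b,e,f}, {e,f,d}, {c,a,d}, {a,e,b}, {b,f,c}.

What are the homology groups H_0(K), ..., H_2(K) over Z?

Take the total order a < b < c < d < e < f on the vertex set. Then K (dimension 2) consists of the simplices:

  0-simplices (6): a, b, c, d, e, f
  1-simplices (12): ab, ac, ad, ae, bc, be, bf, cd, cf, de, df, ef
  2-simplices (8): abc, abe, acd, ade, bcf, bef, cdf, def

Hence C_0 ≅ Z^6, C_1 ≅ Z^12, C_2 ≅ Z^8.

The boundary map ∂_1: C_1 → C_0 maps an edge to its endpoints' difference, ∂[p,q] = q − p. For instance
  ∂ae = e − a.
The 6×12 boundary matrix has rank 5 and Smith normal form diag(1,1,1,1,1).

Boundary ∂_2: C_2 → C_1 sends each 2-simplex [p,q,r] to [q,r] − [p,r] + [p,q]. For instance
  ∂bcf = cf − bf + bc,
  ∂abc = bc − ac + ab.
This gives a 12×8 integer matrix of rank 7; reducing to Smith normal form yields diagonal entries (1,1,1,1,1,1,1).

Reading off H_k = ker ∂_k / im ∂_{k+1}:

  H_0: rank C_0 − rank ∂_1 = 6 − 5 = 1, and the invariant factors of ∂_1 are all 1, so H_0 = Z.
  H_1: rank ker ∂_1 − rank ∂_2 = (12 − 5) − 7 = 0, and the invariant factors of ∂_2 are all 1, so H_1 = 0.
  H_2: rank ker ∂_2 − rank ∂_3 = (8 − 7) − 0 = 1, and there is no ∂_3, so H_2 = Z.

H_0 = Z,  H_1 = 0,  H_2 = Z.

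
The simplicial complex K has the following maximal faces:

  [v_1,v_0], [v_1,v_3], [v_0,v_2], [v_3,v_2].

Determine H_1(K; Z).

H_1 ≅ Z.

We work with the vertex ordering v_0 < v_1 < v_2 < v_3. The simplices of K, each written with vertices in increasing order, are:

  0-simplices (4): [v_0], [v_1], [v_2], [v_3]
  1-simplices (4): [v_0,v_1], [v_0,v_2], [v_1,v_3], [v_2,v_3]

so the chain groups are C_0 ≅ Z^4, C_1 ≅ Z^4.

The boundary map ∂_1: C_1 → C_0 is given by ∂[p,q] = [q] − [p]. For instance
  ∂[v_1,v_3] = [v_3] − [v_1].
The resulting 4×4 matrix has rank 3, and its Smith normal form has invariant factors (1,1,1).

Now H_k = ker ∂_k / im ∂_{k+1}, so:

  H_1: rank ker ∂_1 − rank ∂_2 = (4 − 3) − 0 = 1, and there is no ∂_2, so H_1 = Z.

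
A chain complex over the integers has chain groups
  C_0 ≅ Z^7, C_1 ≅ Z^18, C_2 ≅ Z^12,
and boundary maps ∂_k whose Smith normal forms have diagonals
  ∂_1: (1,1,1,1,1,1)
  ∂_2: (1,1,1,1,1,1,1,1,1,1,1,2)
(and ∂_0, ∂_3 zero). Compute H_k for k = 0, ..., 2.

H_0 = Z,  H_1 = Z/2,  H_2 = 0.

H_0: b_0 = 7 − 0 − 6 = 1; torsion from ∂_1 factors > 1: none. So H_0 = Z.
H_1: b_1 = 18 − 6 − 12 = 0; torsion from ∂_2 factors > 1: [2]. So H_1 = Z/2.
H_2: b_2 = 12 − 12 − 0 = 0; torsion from ∂_3 factors > 1: none. So H_2 = 0.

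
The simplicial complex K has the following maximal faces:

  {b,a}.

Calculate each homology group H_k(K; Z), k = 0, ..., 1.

H_0 ≅ Z,  H_1 = 0.

Fix the vertex order a < b and write every simplex with vertices in increasing order. Then dim K = 1 and the simplices of K are:

  0-simplices (2): a, b
  1-simplices (1): ab

giving chain groups C_0 ≅ Z^2, C_1 ≅ Z^1.

Boundary ∂_1: C_1 → C_0 sends each edge [p,q] (with p < q) to q − p. For instance
  ∂ab = b − a.
The resulting 2×1 matrix has rank 1, and its Smith normal form has invariant factors (1).

Now H_k = ker ∂_k / im ∂_{k+1}, so:

  H_0: rank C_0 − rank ∂_1 = 2 − 1 = 1, and the invariant factors of ∂_1 are all 1, so H_0 = Z.
  H_1: rank ker ∂_1 − rank ∂_2 = (1 − 1) − 0 = 0, and there is no ∂_2, so H_1 = 0.

(K is a triangulation of the 1-simplex.)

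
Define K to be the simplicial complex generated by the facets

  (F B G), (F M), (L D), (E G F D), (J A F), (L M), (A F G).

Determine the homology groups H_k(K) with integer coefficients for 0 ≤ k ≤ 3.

H_0 ≅ Z,  H_1 ≅ Z,  H_2 = 0,  H_3 = 0.

Fix the vertex order A < B < D < E < F < G < J < L < M and write every simplex with vertices in increasing order. Then dim K = 3 and the simplices of K are:

  0-simplices (9): A, B, D, E, F, G, J, L, M
  1-simplices (15): AF, AG, AJ, BF, BG, DE, DF, DG, DL, EF, EG, FG, FJ, FM, LM
  2-simplices (7): AFG, AFJ, BFG, DEF, DEG, DFG, EFG
  3-simplices (1): DEFG

giving chain groups C_0 ≅ Z^9, C_1 ≅ Z^15, C_2 ≅ Z^7, C_3 ≅ Z^1.

The boundary map ∂_1: C_1 → C_0 sends each edge [p,q] (with p < q) to q − p. For instance
  ∂BG = G − B.
This gives a 9×15 integer matrix of rank 8; reducing to Smith normal form yields diagonal entries (1,1,1,1,1,1,1,1).

The boundary map ∂_2: C_2 → C_1 maps a triangle to the signed sum of its edges. For instance
  ∂BFG = FG − BG + BF,
  ∂DFG = FG − DG + DF.
This gives a 15×7 integer matrix of rank 6; reducing to Smith normal form yields diagonal entries (1,1,1,1,1,1).

∂_3: C_3 → C_2 sends each 3-simplex σ to the alternating sum Σ_i (−1)^i (σ with its i-th vertex removed). For instance
  ∂DEFG = EFG − DFG + DEG − DEF.
This gives a 7×1 integer matrix of rank 1; reducing to Smith normal form yields diagonal entries (1).

Computing H_k = (kernel of ∂_k) / (image of ∂_{k+1}):

  H_0: rank C_0 − rank ∂_1 = 9 − 8 = 1, and the invariant factors of ∂_1 are all 1, so H_0 = Z.
  H_1: rank ker ∂_1 − rank ∂_2 = (15 − 8) − 6 = 1, and the invariant factors of ∂_2 are all 1, so H_1 = Z.
  H_2: rank ker ∂_2 − rank ∂_3 = (7 − 6) − 1 = 0, and the invariant factors of ∂_3 are all 1, so H_2 = 0.
  H_3: rank ker ∂_3 − rank ∂_4 = (1 − 1) − 0 = 0, and there is no ∂_4, so H_3 = 0.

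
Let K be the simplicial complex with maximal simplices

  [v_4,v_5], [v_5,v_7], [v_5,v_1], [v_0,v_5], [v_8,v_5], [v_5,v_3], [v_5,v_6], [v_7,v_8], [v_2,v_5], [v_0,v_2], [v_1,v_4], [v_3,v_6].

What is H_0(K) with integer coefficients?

Order the vertices as v_0 < v_1 < v_2 < v_3 < v_4 < v_5 < v_6 < v_7 < v_8. Listing each simplex with vertices in this order, K has dimension 1 with simplices:

  0-simplices (9): [v_0], [v_1], [v_2], [v_3], [v_4], [v_5], [v_6], [v_7], [v_8]
  1-simplices (12): [v_0,v_2], [v_0,v_5], [v_1,v_4], [v_1,v_5], [v_2,v_5], [v_3,v_5], [v_3,v_6], [v_4,v_5], [v_5,v_6], [v_5,v_7], [v_5,v_8], [v_7,v_8]

Hence C_0 ≅ Z^9, C_1 ≅ Z^12.

The boundary map ∂_1: C_1 → C_0 maps an edge to its endpoints' difference, ∂[p,q] = q − p.
As a 9×12 matrix over Z this has rank 8, with invariant factors (1,1,1,1,1,1,1,1).

Now H_k = ker ∂_k / im ∂_{k+1}, so:

  H_0: rank C_0 − rank ∂_1 = 9 − 8 = 1, and the invariant factors of ∂_1 are all 1, so H_0 = Z.

(K is a triangulation of a wedge of 4 circles.)

H_0 ≅ Z.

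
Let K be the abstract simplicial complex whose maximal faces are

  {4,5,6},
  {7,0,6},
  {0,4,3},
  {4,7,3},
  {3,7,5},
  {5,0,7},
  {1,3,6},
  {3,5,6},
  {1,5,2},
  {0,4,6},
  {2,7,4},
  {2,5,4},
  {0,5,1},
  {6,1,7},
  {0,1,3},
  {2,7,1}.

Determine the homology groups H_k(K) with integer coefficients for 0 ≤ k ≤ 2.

H_0 = Z,  H_1 = Z^2,  H_2 = Z.

Take the total order 0 < 1 < 2 < 3 < 4 < 5 < 6 < 7 on the vertex set. Then K (dimension 2) consists of the simplices:

  0-simplices (8): [0], [1], [2], [3], [4], [5], [6], [7]
  1-simplices (24): (24 of them)
  2-simplices (16): [0,1,3], [0,1,5], [0,3,4], [0,4,6], [0,5,7], [0,6,7], [1,2,5], [1,2,7], [1,3,6], [1,6,7], [2,4,5], [2,4,7], [3,4,7], [3,5,6], [3,5,7], [4,5,6]

Hence C_0 ≅ Z^8, C_1 ≅ Z^24, C_2 ≅ Z^16.

Boundary ∂_1: C_1 → C_0 maps an edge to its endpoints' difference, ∂[p,q] = q − p.
The 8×24 boundary matrix has rank 7 and Smith normal form diag(1,1,1,1,1,1,1).

Boundary ∂_2: C_2 → C_1 maps a triangle to the signed sum of its edges. For instance
  ∂[3,5,7] = [5,7] − [3,7] + [3,5],
  ∂[0,4,6] = [4,6] − [0,6] + [0,4].
The resulting 24×16 matrix has rank 15, and its Smith normal form has invariant factors (1,1,1,1,1,1,1,1,1,1,1,1,1,1,1).

Computing H_k = (kernel of ∂_k) / (image of ∂_{k+1}):

  H_0: rank C_0 − rank ∂_1 = 8 − 7 = 1, and the invariant factors of ∂_1 are all 1, so H_0 = Z.
  H_1: rank ker ∂_1 − rank ∂_2 = (24 − 7) − 15 = 2, and the invariant factors of ∂_2 are all 1, so H_1 = Z^2.
  H_2: rank ker ∂_2 − rank ∂_3 = (16 − 15) − 0 = 1, and there is no ∂_3, so H_2 = Z.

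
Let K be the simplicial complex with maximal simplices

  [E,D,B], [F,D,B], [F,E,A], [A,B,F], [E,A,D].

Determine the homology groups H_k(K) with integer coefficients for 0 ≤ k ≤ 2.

H_0 ≅ Z,  H_1 ≅ Z,  H_2 = 0.

We work with the vertex ordering A < B < D < E < F. The simplices of K, each written with vertices in increasing order, are:

  0-simplices (5): A, B, D, E, F
  1-simplices (10): AB, AD, AE, AF, BD, BE, BF, DE, DF, EF
  2-simplices (5): ABF, ADE, AEF, BDE, BDF

Hence C_0 ≅ Z^5, C_1 ≅ Z^10, C_2 ≅ Z^5.

∂_1: C_1 → C_0 maps an edge to its endpoints' difference, ∂[p,q] = q − p.
This gives a 5×10 integer matrix of rank 4; reducing to Smith normal form yields diagonal entries (1,1,1,1).

∂_2: C_2 → C_1 sends each 2-simplex [p,q,r] to [q,r] − [p,r] + [p,q]. For instance
  ∂ADE = DE − AE + AD,
  ∂BDE = DE − BE + BD.
This gives a 10×5 integer matrix of rank 5; reducing to Smith normal form yields diagonal entries (1,1,1,1,1).

Computing H_k = (kernel of ∂_k) / (image of ∂_{k+1}):

  H_0: rank C_0 − rank ∂_1 = 5 − 4 = 1, and the invariant factors of ∂_1 are all 1, so H_0 = Z.
  H_1: rank ker ∂_1 − rank ∂_2 = (10 − 4) − 5 = 1, and the invariant factors of ∂_2 are all 1, so H_1 = Z.
  H_2: rank ker ∂_2 − rank ∂_3 = (5 − 5) − 0 = 0, and there is no ∂_3, so H_2 = 0.

As a check, the Euler characteristic is 5 − 10 + 5 = 0, which agrees with 1 − 1 + 0 = 0.
(K is a triangulation of the Möbius band.)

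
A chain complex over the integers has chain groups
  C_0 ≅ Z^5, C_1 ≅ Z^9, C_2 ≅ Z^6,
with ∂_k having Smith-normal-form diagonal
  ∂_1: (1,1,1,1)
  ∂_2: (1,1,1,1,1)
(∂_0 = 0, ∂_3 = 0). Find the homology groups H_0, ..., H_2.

H_0: b_0 = 5 − 0 − 4 = 1; torsion from ∂_1 factors > 1: none. So H_0 ≅ Z.
H_1: b_1 = 9 − 4 − 5 = 0; torsion from ∂_2 factors > 1: none. So H_1 ≅ 0.
H_2: b_2 = 6 − 5 − 0 = 1; torsion from ∂_3 factors > 1: none. So H_2 ≅ Z.

H_0 ≅ Z,  H_1 = 0,  H_2 ≅ Z.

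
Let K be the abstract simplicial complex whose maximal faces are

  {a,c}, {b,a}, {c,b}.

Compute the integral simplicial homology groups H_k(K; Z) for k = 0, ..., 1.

H_0 = Z,  H_1 = Z.

Take the total order a < b < c on the vertex set. Then K (dimension 1) consists of the simplices:

  0-simplices (3): a, b, c
  1-simplices (3): ab, ac, bc

Hence C_0 ≅ Z^3, C_1 ≅ Z^3.

∂_1: C_1 → C_0 maps an edge to its endpoints' difference, ∂[p,q] = q − p.
This gives a 3×3 integer matrix of rank 2; reducing to Smith normal form yields diagonal entries (1,1).

Reading off H_k = ker ∂_k / im ∂_{k+1}:

  H_0: rank C_0 − rank ∂_1 = 3 − 2 = 1, and the invariant factors of ∂_1 are all 1, so H_0 ≅ Z.
  H_1: rank ker ∂_1 − rank ∂_2 = (3 − 2) − 0 = 1, and there is no ∂_2, so H_1 ≅ Z.

As a check, the Euler characteristic is 3 − 3 = 0, which agrees with 1 − 1 = 0.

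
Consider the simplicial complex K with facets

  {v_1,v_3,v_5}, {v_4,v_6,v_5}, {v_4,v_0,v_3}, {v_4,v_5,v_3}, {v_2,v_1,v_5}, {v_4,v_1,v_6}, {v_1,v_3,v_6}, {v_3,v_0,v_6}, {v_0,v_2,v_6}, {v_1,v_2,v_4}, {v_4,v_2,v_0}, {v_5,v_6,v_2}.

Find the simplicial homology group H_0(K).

H_0 = Z.

Order the vertices as v_0 < v_1 < v_2 < v_3 < v_4 < v_5 < v_6. Listing each simplex with vertices in this order, K has dimension 2 with simplices:

  0-simplices (7): [v_0], [v_1], [v_2], [v_3], [v_4], [v_5], [v_6]
  1-simplices (18): (18 of them)
  2-simplices (12): (12 of them)

so the chain groups are C_0 ≅ Z^7, C_1 ≅ Z^18, C_2 ≅ Z^12.

Boundary ∂_1: C_1 → C_0 is given by ∂[p,q] = [q] − [p].
The 7×18 boundary matrix has rank 6 and Smith normal form diag(1,1,1,1,1,1).

The boundary map ∂_2: C_2 → C_1 acts by ∂[p,q,r] = [q,r] − [p,r] + [p,q]. For instance
  ∂[v_3,v_4,v_5] = [v_4,v_5] − [v_3,v_5] + [v_3,v_4],
  ∂[v_0,v_3,v_4] = [v_3,v_4] − [v_0,v_4] + [v_0,v_3].
As a 18×12 matrix over Z this has rank 12, with invariant factors (1,1,1,1,1,1,1,1,1,1,1,2).

Computing H_k = (kernel of ∂_k) / (image of ∂_{k+1}):

  H_0: rank C_0 − rank ∂_1 = 7 − 6 = 1, and the invariant factors of ∂_1 are all 1, so H_0 = Z.

(K is a triangulation of the real projective plane RP^2.)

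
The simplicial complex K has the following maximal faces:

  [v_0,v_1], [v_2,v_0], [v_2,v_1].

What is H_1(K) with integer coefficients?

We work with the vertex ordering v_0 < v_1 < v_2. The simplices of K, each written with vertices in increasing order, are:

  0-simplices (3): [v_0], [v_1], [v_2]
  1-simplices (3): [v_0,v_1], [v_0,v_2], [v_1,v_2]

Hence C_0 ≅ Z^3, C_1 ≅ Z^3.

The boundary map ∂_1: C_1 → C_0 sends each edge [p,q] (with p < q) to q − p. For instance
  ∂[v_0,v_2] = [v_2] − [v_0].
This gives a 3×3 integer matrix of rank 2; reducing to Smith normal form yields diagonal entries (1,1).

Now H_k = ker ∂_k / im ∂_{k+1}, so:

  H_1: rank ker ∂_1 − rank ∂_2 = (3 − 2) − 0 = 1, and there is no ∂_2, so H_1 ≅ Z.

H_1 = Z.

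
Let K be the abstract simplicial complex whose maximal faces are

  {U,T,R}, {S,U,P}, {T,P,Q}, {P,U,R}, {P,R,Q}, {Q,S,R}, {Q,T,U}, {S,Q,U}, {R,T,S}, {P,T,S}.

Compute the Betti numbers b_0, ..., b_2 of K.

b_0 = 1, b_1 = 0, b_2 = 0.

Order the vertices as P < Q < R < S < T < U. Listing each simplex with vertices in this order, K has dimension 2 with simplices:

  0-simplices (6): P, Q, R, S, T, U
  1-simplices (15): PQ, PR, PS, PT, PU, QR, QS, QT, QU, RS, RT, RU, ST, SU, TU
  2-simplices (10): PQR, PQT, PRU, PST, PSU, QRS, QSU, QTU, RST, RTU

so the chain groups are C_0 ≅ Z^6, C_1 ≅ Z^15, C_2 ≅ Z^10.

Boundary ∂_1: C_1 → C_0 maps an edge to its endpoints' difference, ∂[p,q] = q − p. For instance
  ∂QS = S − Q.
This gives a 6×15 integer matrix of rank 5; reducing to Smith normal form yields diagonal entries (1,1,1,1,1).

∂_2: C_2 → C_1 sends each 2-simplex [p,q,r] to [q,r] − [p,r] + [p,q]. For instance
  ∂QSU = SU − QU + QS,
  ∂QRS = RS − QS + QR.
As a 15×10 matrix over Z this has rank 10, with invariant factors (1,1,1,1,1,1,1,1,1,2).

Computing H_k = (kernel of ∂_k) / (image of ∂_{k+1}):

  H_0: rank C_0 − rank ∂_1 = 6 − 5 = 1, and the invariant factors of ∂_1 are all 1, so H_0 = Z.
  H_1: rank ker ∂_1 − rank ∂_2 = (15 − 5) − 10 = 0, and ∂_2 has invariant factor 2 > 1, so H_1 = Z/2.
  H_2: rank ker ∂_2 − rank ∂_3 = (10 − 10) − 0 = 0, and there is no ∂_3, so H_2 = 0.

(K is a triangulation of the real projective plane RP^2.)

Hence the Betti numbers are b_0 = 1, b_1 = 0, b_2 = 0.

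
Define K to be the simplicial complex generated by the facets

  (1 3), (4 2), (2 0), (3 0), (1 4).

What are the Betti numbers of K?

Fix the vertex order 0 < 1 < 2 < 3 < 4 and write every simplex with vertices in increasing order. Then dim K = 1 and the simplices of K are:

  0-simplices (5): [0], [1], [2], [3], [4]
  1-simplices (5): [0,2], [0,3], [1,3], [1,4], [2,4]

giving chain groups C_0 ≅ Z^5, C_1 ≅ Z^5.

Boundary ∂_1: C_1 → C_0 maps an edge to its endpoints' difference, ∂[p,q] = q − p. For instance
  ∂[1,4] = [4] − [1].
This gives a 5×5 integer matrix of rank 4; reducing to Smith normal form yields diagonal entries (1,1,1,1).

Reading off H_k = ker ∂_k / im ∂_{k+1}:

  H_0: rank C_0 − rank ∂_1 = 5 − 4 = 1, and the invariant factors of ∂_1 are all 1, so H_0 ≅ Z.
  H_1: rank ker ∂_1 − rank ∂_2 = (5 − 4) − 0 = 1, and there is no ∂_2, so H_1 ≅ Z.

As a check, the Euler characteristic is 5 − 5 = 0, which agrees with 1 − 1 = 0.

Hence the Betti numbers are b_0 = 1, b_1 = 1.

b_0 = 1, b_1 = 1.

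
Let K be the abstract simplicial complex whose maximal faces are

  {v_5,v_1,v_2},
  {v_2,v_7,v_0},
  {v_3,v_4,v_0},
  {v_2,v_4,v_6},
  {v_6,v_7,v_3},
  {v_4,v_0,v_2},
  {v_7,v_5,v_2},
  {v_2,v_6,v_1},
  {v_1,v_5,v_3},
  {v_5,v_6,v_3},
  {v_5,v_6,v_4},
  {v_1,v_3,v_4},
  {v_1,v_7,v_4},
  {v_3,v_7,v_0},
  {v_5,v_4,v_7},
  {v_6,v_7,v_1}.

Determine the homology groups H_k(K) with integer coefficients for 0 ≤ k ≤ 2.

Order the vertices as v_0 < v_1 < v_2 < v_3 < v_4 < v_5 < v_6 < v_7. Listing each simplex with vertices in this order, K has dimension 2 with simplices:

  0-simplices (8): [v_0], [v_1], [v_2], [v_3], [v_4], [v_5], [v_6], [v_7]
  1-simplices (24): (24 of them)
  2-simplices (16): (16 of them)

Hence C_0 ≅ Z^8, C_1 ≅ Z^24, C_2 ≅ Z^16.

The boundary map ∂_1: C_1 → C_0 is given by ∂[p,q] = [q] − [p].
The 8×24 boundary matrix has rank 7 and Smith normal form diag(1,1,1,1,1,1,1).

∂_2: C_2 → C_1 maps a triangle to the signed sum of its edges. For instance
  ∂[v_0,v_2,v_7] = [v_2,v_7] − [v_0,v_7] + [v_0,v_2],
  ∂[v_2,v_5,v_7] = [v_5,v_7] − [v_2,v_7] + [v_2,v_5].
The 24×16 boundary matrix has rank 15 and Smith normal form diag(1,1,1,1,1,1,1,1,1,1,1,1,1,1,1).

Reading off H_k = ker ∂_k / im ∂_{k+1}:

  H_0: rank C_0 − rank ∂_1 = 8 − 7 = 1, and the invariant factors of ∂_1 are all 1, so H_0 = Z.
  H_1: rank ker ∂_1 − rank ∂_2 = (24 − 7) − 15 = 2, and the invariant factors of ∂_2 are all 1, so H_1 = Z^2.
  H_2: rank ker ∂_2 − rank ∂_3 = (16 − 15) − 0 = 1, and there is no ∂_3, so H_2 = Z.

H_0 ≅ Z,  H_1 ≅ Z^2,  H_2 ≅ Z.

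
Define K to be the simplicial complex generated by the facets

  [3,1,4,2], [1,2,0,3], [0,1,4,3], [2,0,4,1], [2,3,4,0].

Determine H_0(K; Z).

Fix the vertex order 0 < 1 < 2 < 3 < 4 and write every simplex with vertices in increasing order. Then dim K = 3 and the simplices of K are:

  0-simplices (5): [0], [1], [2], [3], [4]
  1-simplices (10): [0,1], [0,2], [0,3], [0,4], [1,2], [1,3], [1,4], [2,3], [2,4], [3,4]
  2-simplices (10): [0,1,2], [0,1,3], [0,1,4], [0,2,3], [0,2,4], [0,3,4], [1,2,3], [1,2,4], [1,3,4], [2,3,4]
  3-simplices (5): [0,1,2,3], [0,1,2,4], [0,1,3,4], [0,2,3,4], [1,2,3,4]

so the chain groups are C_0 ≅ Z^5, C_1 ≅ Z^10, C_2 ≅ Z^10, C_3 ≅ Z^5.

∂_1: C_1 → C_0 sends each edge [p,q] (with p < q) to q − p. For instance
  ∂[0,3] = [3] − [0].
As a 5×10 matrix over Z this has rank 4, with invariant factors (1,1,1,1).

The boundary map ∂_2: C_2 → C_1 sends each 2-simplex [p,q,r] to [q,r] − [p,r] + [p,q]. For instance
  ∂[1,2,4] = [2,4] − [1,4] + [1,2],
  ∂[1,3,4] = [3,4] − [1,4] + [1,3].
The 10×10 boundary matrix has rank 6 and Smith normal form diag(1,1,1,1,1,1).

Boundary ∂_3: C_3 → C_2 sends each 3-simplex σ to the alternating sum Σ_i (−1)^i (σ with its i-th vertex removed). For instance
  ∂[0,1,3,4] = [1,3,4] − [0,3,4] + [0,1,4] − [0,1,3],
  ∂[1,2,3,4] = [2,3,4] − [1,3,4] + [1,2,4] − [1,2,3].
The resulting 10×5 matrix has rank 4, and its Smith normal form has invariant factors (1,1,1,1).

Computing H_k = (kernel of ∂_k) / (image of ∂_{k+1}):

  H_0: rank C_0 − rank ∂_1 = 5 − 4 = 1, and the invariant factors of ∂_1 are all 1, so H_0 ≅ Z.

H_0 ≅ Z.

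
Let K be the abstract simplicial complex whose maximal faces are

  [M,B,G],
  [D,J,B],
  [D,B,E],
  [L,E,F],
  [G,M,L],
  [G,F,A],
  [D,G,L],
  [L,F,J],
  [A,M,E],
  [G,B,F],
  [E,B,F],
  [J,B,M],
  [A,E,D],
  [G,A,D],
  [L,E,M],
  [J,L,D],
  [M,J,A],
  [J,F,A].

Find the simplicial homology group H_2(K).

H_2 = Z.

We work with the vertex ordering A < B < D < E < F < G < J < L < M. The simplices of K, each written with vertices in increasing order, are:

  0-simplices (9): A, B, D, E, F, G, J, L, M
  1-simplices (27): AD, AE, AF, AG, AJ, AM, BD, BE, BF, BG, BJ, BM, DE, DG, DJ, DL, EF, EL, EM, FG, FJ, FL, GL, GM, JL, JM, LM
  2-simplices (18): ADE, ADG, AEM, AFG, AFJ, AJM, BDE, BDJ, BEF, BFG, BGM, BJM, DGL, DJL, EFL, ELM, FJL, GLM

giving chain groups C_0 ≅ Z^9, C_1 ≅ Z^27, C_2 ≅ Z^18.

The boundary map ∂_1: C_1 → C_0 sends each edge [p,q] (with p < q) to q − p.
This gives a 9×27 integer matrix of rank 8; reducing to Smith normal form yields diagonal entries (1,1,1,1,1,1,1,1).

The boundary map ∂_2: C_2 → C_1 maps a triangle to the signed sum of its edges. For instance
  ∂BGM = GM − BM + BG,
  ∂FJL = JL − FL + FJ.
As a 27×18 matrix over Z this has rank 17, with invariant factors (1,1,1,1,1,1,1,1,1,1,1,1,1,1,1,1,1).

Reading off H_k = ker ∂_k / im ∂_{k+1}:

  H_2: rank ker ∂_2 − rank ∂_3 = (18 − 17) − 0 = 1, and there is no ∂_3, so H_2 ≅ Z.

(K is a triangulation of the torus T^2.)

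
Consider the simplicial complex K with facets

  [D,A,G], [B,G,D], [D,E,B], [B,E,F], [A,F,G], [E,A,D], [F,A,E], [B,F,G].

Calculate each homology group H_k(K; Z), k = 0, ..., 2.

Take the total order A < B < D < E < F < G on the vertex set. Then K (dimension 2) consists of the simplices:

  0-simplices (6): A, B, D, E, F, G
  1-simplices (12): AD, AE, AF, AG, BD, BE, BF, BG, DE, DG, EF, FG
  2-simplices (8): ADE, ADG, AEF, AFG, BDE, BDG, BEF, BFG

Hence C_0 ≅ Z^6, C_1 ≅ Z^12, C_2 ≅ Z^8.

The boundary map ∂_1: C_1 → C_0 is given by ∂[p,q] = [q] − [p]. For instance
  ∂DE = E − D.
As a 6×12 matrix over Z this has rank 5, with invariant factors (1,1,1,1,1).

Boundary ∂_2: C_2 → C_1 maps a triangle to the signed sum of its edges. For instance
  ∂ADG = DG − AG + AD,
  ∂BFG = FG − BG + BF.
The resulting 12×8 matrix has rank 7, and its Smith normal form has invariant factors (1,1,1,1,1,1,1).

Reading off H_k = ker ∂_k / im ∂_{k+1}:

  H_0: rank C_0 − rank ∂_1 = 6 − 5 = 1, and the invariant factors of ∂_1 are all 1, so H_0 ≅ Z.
  H_1: rank ker ∂_1 − rank ∂_2 = (12 − 5) − 7 = 0, and the invariant factors of ∂_2 are all 1, so H_1 ≅ 0.
  H_2: rank ker ∂_2 − rank ∂_3 = (8 − 7) − 0 = 1, and there is no ∂_3, so H_2 ≅ Z.

As a check, the Euler characteristic is 6 − 12 + 8 = 2, which agrees with 1 − 0 + 1 = 2.

H_0 ≅ Z,  H_1 = 0,  H_2 ≅ Z.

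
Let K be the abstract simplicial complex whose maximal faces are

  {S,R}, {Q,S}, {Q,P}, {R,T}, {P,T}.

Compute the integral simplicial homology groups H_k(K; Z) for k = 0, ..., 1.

We work with the vertex ordering P < Q < R < S < T. The simplices of K, each written with vertices in increasing order, are:

  0-simplices (5): P, Q, R, S, T
  1-simplices (5): PQ, PT, QS, RS, RT

giving chain groups C_0 ≅ Z^5, C_1 ≅ Z^5.

The boundary map ∂_1: C_1 → C_0 sends each edge [p,q] (with p < q) to q − p. For instance
  ∂RT = T − R.
The resulting 5×5 matrix has rank 4, and its Smith normal form has invariant factors (1,1,1,1).

Now H_k = ker ∂_k / im ∂_{k+1}, so:

  H_0: rank C_0 − rank ∂_1 = 5 − 4 = 1, and the invariant factors of ∂_1 are all 1, so H_0 = Z.
  H_1: rank ker ∂_1 − rank ∂_2 = (5 − 4) − 0 = 1, and there is no ∂_2, so H_1 = Z.

As a check, the Euler characteristic is 5 − 5 = 0, which agrees with 1 − 1 = 0.

H_0 ≅ Z,  H_1 ≅ Z.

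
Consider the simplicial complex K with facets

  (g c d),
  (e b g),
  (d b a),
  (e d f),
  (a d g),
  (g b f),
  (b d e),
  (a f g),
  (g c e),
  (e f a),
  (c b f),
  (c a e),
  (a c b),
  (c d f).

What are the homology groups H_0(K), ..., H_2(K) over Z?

H_0 = Z,  H_1 = Z^2,  H_2 = Z.

We work with the vertex ordering a < b < c < d < e < f < g. The simplices of K, each written with vertices in increasing order, are:

  0-simplices (7): a, b, c, d, e, f, g
  1-simplices (21): ab, ac, ad, ae, af, ag, bc, bd, be, bf, bg, cd, ce, cf, cg, de, df, dg, ef, eg, fg
  2-simplices (14): abc, abd, ace, adg, aef, afg, bcf, bde, beg, bfg, cdf, cdg, ceg, def

so the chain groups are C_0 ≅ Z^7, C_1 ≅ Z^21, C_2 ≅ Z^14.

Boundary ∂_1: C_1 → C_0 is given by ∂[p,q] = [q] − [p].
As a 7×21 matrix over Z this has rank 6, with invariant factors (1,1,1,1,1,1).

Boundary ∂_2: C_2 → C_1 maps a triangle to the signed sum of its edges. For instance
  ∂abc = bc − ac + ab,
  ∂def = ef − df + de.
This gives a 21×14 integer matrix of rank 13; reducing to Smith normal form yields diagonal entries (1,1,1,1,1,1,1,1,1,1,1,1,1).

Reading off H_k = ker ∂_k / im ∂_{k+1}:

  H_0: rank C_0 − rank ∂_1 = 7 − 6 = 1, and the invariant factors of ∂_1 are all 1, so H_0 ≅ Z.
  H_1: rank ker ∂_1 − rank ∂_2 = (21 − 6) − 13 = 2, and the invariant factors of ∂_2 are all 1, so H_1 ≅ Z^2.
  H_2: rank ker ∂_2 − rank ∂_3 = (14 − 13) − 0 = 1, and there is no ∂_3, so H_2 ≅ Z.

As a check, the Euler characteristic is 7 − 21 + 14 = 0, which agrees with 1 − 2 + 1 = 0.
(K is a triangulation of the torus T^2.)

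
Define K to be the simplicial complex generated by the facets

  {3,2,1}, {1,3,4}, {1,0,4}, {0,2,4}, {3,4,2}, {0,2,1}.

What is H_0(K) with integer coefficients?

K has 5 vertices, 9 edges, 6 triangles.
rank ∂_0 = 0, rank ∂_1 = 4 ⇒ b_0 = 5 − 0 − 4 = 1; all invariant factors of ∂_1 are 1 so no torsion. So H_0 = Z.

H_0 = Z.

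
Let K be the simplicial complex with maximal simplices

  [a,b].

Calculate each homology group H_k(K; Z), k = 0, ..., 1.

Fix the vertex order a < b and write every simplex with vertices in increasing order. Then dim K = 1 and the simplices of K are:

  0-simplices (2): a, b
  1-simplices (1): ab

giving chain groups C_0 ≅ Z^2, C_1 ≅ Z^1.

∂_1: C_1 → C_0 is given by ∂[p,q] = [q] − [p]. For instance
  ∂ab = b − a.
As a 2×1 matrix over Z this has rank 1, with invariant factors (1).

Reading off H_k = ker ∂_k / im ∂_{k+1}:

  H_0: rank C_0 − rank ∂_1 = 2 − 1 = 1, and the invariant factors of ∂_1 are all 1, so H_0 ≅ Z.
  H_1: rank ker ∂_1 − rank ∂_2 = (1 − 1) − 0 = 0, and there is no ∂_2, so H_1 ≅ 0.

As a check, the Euler characteristic is 2 − 1 = 1, which agrees with 1 − 0 = 1.
(K is a triangulation of the 1-simplex.)

H_0 = Z,  H_1 = 0.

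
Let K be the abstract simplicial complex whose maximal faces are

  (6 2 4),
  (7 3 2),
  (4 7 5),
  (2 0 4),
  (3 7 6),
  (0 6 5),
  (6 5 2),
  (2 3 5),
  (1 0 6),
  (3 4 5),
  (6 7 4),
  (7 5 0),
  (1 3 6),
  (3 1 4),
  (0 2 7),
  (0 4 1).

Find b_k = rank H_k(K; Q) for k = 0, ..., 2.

We work with the vertex ordering 0 < 1 < 2 < 3 < 4 < 5 < 6 < 7. The simplices of K, each written with vertices in increasing order, are:

  0-simplices (8): [0], [1], [2], [3], [4], [5], [6], [7]
  1-simplices (24): (24 of them)
  2-simplices (16): [0,1,4], [0,1,6], [0,2,4], [0,2,7], [0,5,6], [0,5,7], [1,3,4], [1,3,6], [2,3,5], [2,3,7], [2,4,6], [2,5,6], [3,4,5], [3,6,7], [4,5,7], [4,6,7]

giving chain groups C_0 ≅ Z^8, C_1 ≅ Z^24, C_2 ≅ Z^16.

∂_1: C_1 → C_0 maps an edge to its endpoints' difference, ∂[p,q] = q − p.
As a 8×24 matrix over Z this has rank 7, with invariant factors (1,1,1,1,1,1,1).

Boundary ∂_2: C_2 → C_1 acts by ∂[p,q,r] = [q,r] − [p,r] + [p,q]. For instance
  ∂[0,5,6] = [5,6] − [0,6] + [0,5],
  ∂[1,3,6] = [3,6] − [1,6] + [1,3].
The resulting 24×16 matrix has rank 15, and its Smith normal form has invariant factors (1,1,1,1,1,1,1,1,1,1,1,1,1,1,1).

Now H_k = ker ∂_k / im ∂_{k+1}, so:

  H_0: rank C_0 − rank ∂_1 = 8 − 7 = 1, and the invariant factors of ∂_1 are all 1, so H_0 ≅ Z.
  H_1: rank ker ∂_1 − rank ∂_2 = (24 − 7) − 15 = 2, and the invariant factors of ∂_2 are all 1, so H_1 ≅ Z^2.
  H_2: rank ker ∂_2 − rank ∂_3 = (16 − 15) − 0 = 1, and there is no ∂_3, so H_2 ≅ Z.

As a check, the Euler characteristic is 8 − 24 + 16 = 0, which agrees with 1 − 2 + 1 = 0.
(K is a triangulation of the torus T^2.)

Hence the Betti numbers are b_0 = 1, b_1 = 2, b_2 = 1.

b_0 = 1, b_1 = 2, b_2 = 1.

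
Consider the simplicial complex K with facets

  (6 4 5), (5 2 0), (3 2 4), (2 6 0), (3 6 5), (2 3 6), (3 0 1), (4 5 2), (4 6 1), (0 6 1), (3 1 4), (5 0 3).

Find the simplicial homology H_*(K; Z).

H_0 ≅ Z,  H_1 ≅ Z/2,  H_2 = 0.

We work with the vertex ordering 0 < 1 < 2 < 3 < 4 < 5 < 6. The simplices of K, each written with vertices in increasing order, are:

  0-simplices (7): [0], [1], [2], [3], [4], [5], [6]
  1-simplices (18): [0,1], [0,2], [0,3], [0,5], [0,6], [1,3], [1,4], [1,6], [2,3], [2,4], [2,5], [2,6], [3,4], [3,5], [3,6], [4,5], [4,6], [5,6]
  2-simplices (12): [0,1,3], [0,1,6], [0,2,5], [0,2,6], [0,3,5], [1,3,4], [1,4,6], [2,3,4], [2,3,6], [2,4,5], [3,5,6], [4,5,6]

so the chain groups are C_0 ≅ Z^7, C_1 ≅ Z^18, C_2 ≅ Z^12.

Boundary ∂_1: C_1 → C_0 sends each edge [p,q] (with p < q) to q − p.
The resulting 7×18 matrix has rank 6, and its Smith normal form has invariant factors (1,1,1,1,1,1).

The boundary map ∂_2: C_2 → C_1 sends each 2-simplex [p,q,r] to [q,r] − [p,r] + [p,q]. For instance
  ∂[1,3,4] = [3,4] − [1,4] + [1,3],
  ∂[0,1,6] = [1,6] − [0,6] + [0,1].
The resulting 18×12 matrix has rank 12, and its Smith normal form has invariant factors (1,1,1,1,1,1,1,1,1,1,1,2).

Computing H_k = (kernel of ∂_k) / (image of ∂_{k+1}):

  H_0: rank C_0 − rank ∂_1 = 7 − 6 = 1, and the invariant factors of ∂_1 are all 1, so H_0 ≅ Z.
  H_1: rank ker ∂_1 − rank ∂_2 = (18 − 6) − 12 = 0, and ∂_2 has invariant factor 2 > 1, so H_1 ≅ Z/2.
  H_2: rank ker ∂_2 − rank ∂_3 = (12 − 12) − 0 = 0, and there is no ∂_3, so H_2 ≅ 0.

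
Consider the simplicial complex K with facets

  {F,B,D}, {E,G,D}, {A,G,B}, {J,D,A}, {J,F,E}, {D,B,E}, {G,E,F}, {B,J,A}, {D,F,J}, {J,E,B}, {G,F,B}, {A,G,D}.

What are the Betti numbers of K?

Fix the vertex order A < B < D < E < F < G < J and write every simplex with vertices in increasing order. Then dim K = 2 and the simplices of K are:

  0-simplices (7): A, B, D, E, F, G, J
  1-simplices (18): AB, AD, AG, AJ, BD, BE, BF, BG, BJ, DE, DF, DG, DJ, EF, EG, EJ, FG, FJ
  2-simplices (12): ABG, ABJ, ADG, ADJ, BDE, BDF, BEJ, BFG, DEG, DFJ, EFG, EFJ

Hence C_0 ≅ Z^7, C_1 ≅ Z^18, C_2 ≅ Z^12.

Boundary ∂_1: C_1 → C_0 maps an edge to its endpoints' difference, ∂[p,q] = q − p. For instance
  ∂DJ = J − D.
This gives a 7×18 integer matrix of rank 6; reducing to Smith normal form yields diagonal entries (1,1,1,1,1,1).

Boundary ∂_2: C_2 → C_1 maps a triangle to the signed sum of its edges. For instance
  ∂ABG = BG − AG + AB,
  ∂EFJ = FJ − EJ + EF.
As a 18×12 matrix over Z this has rank 12, with invariant factors (1,1,1,1,1,1,1,1,1,1,1,2).

From H_k ≅ ker(∂_k) / im(∂_{k+1}) we obtain:

  H_0: rank C_0 − rank ∂_1 = 7 − 6 = 1, and the invariant factors of ∂_1 are all 1, so H_0 = Z.
  H_1: rank ker ∂_1 − rank ∂_2 = (18 − 6) − 12 = 0, and ∂_2 has invariant factor 2 > 1, so H_1 = Z_2.
  H_2: rank ker ∂_2 − rank ∂_3 = (12 − 12) − 0 = 0, and there is no ∂_3, so H_2 = 0.

Hence the Betti numbers are b_0 = 1, b_1 = 0, b_2 = 0.

b_0 = 1, b_1 = 0, b_2 = 0.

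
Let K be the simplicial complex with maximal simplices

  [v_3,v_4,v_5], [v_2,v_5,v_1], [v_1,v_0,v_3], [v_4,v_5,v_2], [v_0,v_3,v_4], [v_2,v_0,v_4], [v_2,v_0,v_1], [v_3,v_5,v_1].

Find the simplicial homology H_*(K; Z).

H_0 ≅ Z,  H_1 = 0,  H_2 ≅ Z.

Take the total order v_0 < v_1 < v_2 < v_3 < v_4 < v_5 on the vertex set. Then K (dimension 2) consists of the simplices:

  0-simplices (6): [v_0], [v_1], [v_2], [v_3], [v_4], [v_5]
  1-simplices (12): [v_0,v_1], [v_0,v_2], [v_0,v_3], [v_0,v_4], [v_1,v_2], [v_1,v_3], [v_1,v_5], [v_2,v_4], [v_2,v_5], [v_3,v_4], [v_3,v_5], [v_4,v_5]
  2-simplices (8): [v_0,v_1,v_2], [v_0,v_1,v_3], [v_0,v_2,v_4], [v_0,v_3,v_4], [v_1,v_2,v_5], [v_1,v_3,v_5], [v_2,v_4,v_5], [v_3,v_4,v_5]

so the chain groups are C_0 ≅ Z^6, C_1 ≅ Z^12, C_2 ≅ Z^8.

Boundary ∂_1: C_1 → C_0 sends each edge [p,q] (with p < q) to q − p. For instance
  ∂[v_0,v_1] = [v_1] − [v_0].
The resulting 6×12 matrix has rank 5, and its Smith normal form has invariant factors (1,1,1,1,1).

The boundary map ∂_2: C_2 → C_1 acts by ∂[p,q,r] = [q,r] − [p,r] + [p,q]. For instance
  ∂[v_0,v_3,v_4] = [v_3,v_4] − [v_0,v_4] + [v_0,v_3],
  ∂[v_0,v_1,v_3] = [v_1,v_3] − [v_0,v_3] + [v_0,v_1].
The resulting 12×8 matrix has rank 7, and its Smith normal form has invariant factors (1,1,1,1,1,1,1).

Now H_k = ker ∂_k / im ∂_{k+1}, so:

  H_0: rank C_0 − rank ∂_1 = 6 − 5 = 1, and the invariant factors of ∂_1 are all 1, so H_0 ≅ Z.
  H_1: rank ker ∂_1 − rank ∂_2 = (12 − 5) − 7 = 0, and the invariant factors of ∂_2 are all 1, so H_1 ≅ 0.
  H_2: rank ker ∂_2 − rank ∂_3 = (8 − 7) − 0 = 1, and there is no ∂_3, so H_2 ≅ Z.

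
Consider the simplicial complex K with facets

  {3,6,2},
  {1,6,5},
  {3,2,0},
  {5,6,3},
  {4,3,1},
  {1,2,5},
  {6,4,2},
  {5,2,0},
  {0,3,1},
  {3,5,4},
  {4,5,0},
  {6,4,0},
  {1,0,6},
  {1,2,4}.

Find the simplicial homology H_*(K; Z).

H_0 ≅ Z,  H_1 ≅ Z^2,  H_2 ≅ Z.

Fix the vertex order 0 < 1 < 2 < 3 < 4 < 5 < 6 and write every simplex with vertices in increasing order. Then dim K = 2 and the simplices of K are:

  0-simplices (7): [0], [1], [2], [3], [4], [5], [6]
  1-simplices (21): [0,1], [0,2], [0,3], [0,4], [0,5], [0,6], [1,2], [1,3], [1,4], [1,5], [1,6], [2,3], [2,4], [2,5], [2,6], [3,4], [3,5], [3,6], [4,5], [4,6], [5,6]
  2-simplices (14): [0,1,3], [0,1,6], [0,2,3], [0,2,5], [0,4,5], [0,4,6], [1,2,4], [1,2,5], [1,3,4], [1,5,6], [2,3,6], [2,4,6], [3,4,5], [3,5,6]

so the chain groups are C_0 ≅ Z^7, C_1 ≅ Z^21, C_2 ≅ Z^14.

∂_1: C_1 → C_0 maps an edge to its endpoints' difference, ∂[p,q] = q − p. For instance
  ∂[1,6] = [6] − [1].
The 7×21 boundary matrix has rank 6 and Smith normal form diag(1,1,1,1,1,1).

∂_2: C_2 → C_1 sends each 2-simplex [p,q,r] to [q,r] − [p,r] + [p,q]. For instance
  ∂[0,2,3] = [2,3] − [0,3] + [0,2],
  ∂[1,5,6] = [5,6] − [1,6] + [1,5].
The 21×14 boundary matrix has rank 13 and Smith normal form diag(1,1,1,1,1,1,1,1,1,1,1,1,1).

Reading off H_k = ker ∂_k / im ∂_{k+1}:

  H_0: rank C_0 − rank ∂_1 = 7 − 6 = 1, and the invariant factors of ∂_1 are all 1, so H_0 = Z.
  H_1: rank ker ∂_1 − rank ∂_2 = (21 − 6) − 13 = 2, and the invariant factors of ∂_2 are all 1, so H_1 = Z^2.
  H_2: rank ker ∂_2 − rank ∂_3 = (14 − 13) − 0 = 1, and there is no ∂_3, so H_2 = Z.

(K is a triangulation of the torus T^2.)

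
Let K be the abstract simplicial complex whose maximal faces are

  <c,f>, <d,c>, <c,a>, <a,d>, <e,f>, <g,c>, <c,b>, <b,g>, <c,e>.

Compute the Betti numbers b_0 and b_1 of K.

b_0 = 1, b_1 = 3.

K has 7 vertices, 9 edges.
rank ∂_0 = 0, rank ∂_1 = 6 ⇒ b_0 = 7 − 0 − 6 = 1; all invariant factors of ∂_1 are 1 so no torsion. So H_0 ≅ Z.
rank ∂_1 = 6, rank ∂_2 = 0 ⇒ b_1 = 9 − 6 − 0 = 3. So H_1 ≅ Z^3.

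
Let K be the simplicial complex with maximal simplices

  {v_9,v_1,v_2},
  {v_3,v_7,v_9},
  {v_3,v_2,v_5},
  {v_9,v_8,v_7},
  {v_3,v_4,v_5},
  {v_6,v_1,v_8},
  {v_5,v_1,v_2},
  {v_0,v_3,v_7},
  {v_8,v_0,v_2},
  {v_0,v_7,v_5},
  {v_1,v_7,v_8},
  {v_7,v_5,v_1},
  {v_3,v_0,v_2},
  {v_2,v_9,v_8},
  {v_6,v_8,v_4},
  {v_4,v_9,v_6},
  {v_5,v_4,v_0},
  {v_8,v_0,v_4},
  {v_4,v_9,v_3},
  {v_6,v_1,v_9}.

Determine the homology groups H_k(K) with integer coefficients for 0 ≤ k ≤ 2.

H_0 = Z,  H_1 = Z ⊕ Z/2,  H_2 = 0.

Take the total order v_0 < v_1 < v_2 < v_3 < v_4 < v_5 < v_6 < v_7 < v_8 < v_9 on the vertex set. Then K (dimension 2) consists of the simplices:

  0-simplices (10): [v_0], [v_1], [v_2], [v_3], [v_4], [v_5], [v_6], [v_7], [v_8], [v_9]
  1-simplices (30): (30 of them)
  2-simplices (20): (20 of them)

so the chain groups are C_0 ≅ Z^10, C_1 ≅ Z^30, C_2 ≅ Z^20.

∂_1: C_1 → C_0 sends each edge [p,q] (with p < q) to q − p.
This gives a 10×30 integer matrix of rank 9; reducing to Smith normal form yields diagonal entries (1,1,1,1,1,1,1,1,1).

Boundary ∂_2: C_2 → C_1 sends each 2-simplex [p,q,r] to [q,r] − [p,r] + [p,q]. For instance
  ∂[v_0,v_2,v_8] = [v_2,v_8] − [v_0,v_8] + [v_0,v_2],
  ∂[v_4,v_6,v_9] = [v_6,v_9] − [v_4,v_9] + [v_4,v_6].
As a 30×20 matrix over Z this has rank 20, with invariant factors (1,1,1,1,1,1,1,1,1,1,1,1,1,1,1,1,1,1,1,2).

Reading off H_k = ker ∂_k / im ∂_{k+1}:

  H_0: rank C_0 − rank ∂_1 = 10 − 9 = 1, and the invariant factors of ∂_1 are all 1, so H_0 ≅ Z.
  H_1: rank ker ∂_1 − rank ∂_2 = (30 − 9) − 20 = 1, and ∂_2 has invariant factor 2 > 1, so H_1 ≅ Z ⊕ Z/2.
  H_2: rank ker ∂_2 − rank ∂_3 = (20 − 20) − 0 = 0, and there is no ∂_3, so H_2 ≅ 0.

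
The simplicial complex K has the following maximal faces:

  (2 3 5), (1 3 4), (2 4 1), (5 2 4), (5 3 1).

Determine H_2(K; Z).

H_2 ≅ 0.

Order the vertices as 1 < 2 < 3 < 4 < 5. Listing each simplex with vertices in this order, K has dimension 2 with simplices:

  0-simplices (5): [1], [2], [3], [4], [5]
  1-simplices (10): [1,2], [1,3], [1,4], [1,5], [2,3], [2,4], [2,5], [3,4], [3,5], [4,5]
  2-simplices (5): [1,2,4], [1,3,4], [1,3,5], [2,3,5], [2,4,5]

giving chain groups C_0 ≅ Z^5, C_1 ≅ Z^10, C_2 ≅ Z^5.

The boundary map ∂_1: C_1 → C_0 is given by ∂[p,q] = [q] − [p]. For instance
  ∂[3,5] = [5] − [3].
As a 5×10 matrix over Z this has rank 4, with invariant factors (1,1,1,1).

The boundary map ∂_2: C_2 → C_1 maps a triangle to the signed sum of its edges. For instance
  ∂[2,4,5] = [4,5] − [2,5] + [2,4],
  ∂[1,3,5] = [3,5] − [1,5] + [1,3].
The resulting 10×5 matrix has rank 5, and its Smith normal form has invariant factors (1,1,1,1,1).

Now H_k = ker ∂_k / im ∂_{k+1}, so:

  H_2: rank ker ∂_2 − rank ∂_3 = (5 − 5) − 0 = 0, and there is no ∂_3, so H_2 ≅ 0.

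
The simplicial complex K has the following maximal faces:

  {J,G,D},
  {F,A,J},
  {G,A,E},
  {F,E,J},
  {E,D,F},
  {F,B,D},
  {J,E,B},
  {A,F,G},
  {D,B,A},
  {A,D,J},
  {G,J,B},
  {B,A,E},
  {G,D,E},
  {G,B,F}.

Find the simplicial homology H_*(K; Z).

H_0 ≅ Z,  H_1 ≅ Z^2,  H_2 ≅ Z.

Fix the vertex order A < B < D < E < F < G < J and write every simplex with vertices in increasing order. Then dim K = 2 and the simplices of K are:

  0-simplices (7): A, B, D, E, F, G, J
  1-simplices (21): AB, AD, AE, AF, AG, AJ, BD, BE, BF, BG, BJ, DE, DF, DG, DJ, EF, EG, EJ, FG, FJ, GJ
  2-simplices (14): ABD, ABE, ADJ, AEG, AFG, AFJ, BDF, BEJ, BFG, BGJ, DEF, DEG, DGJ, EFJ

Hence C_0 ≅ Z^7, C_1 ≅ Z^21, C_2 ≅ Z^14.

Boundary ∂_1: C_1 → C_0 maps an edge to its endpoints' difference, ∂[p,q] = q − p. For instance
  ∂AB = B − A.
The 7×21 boundary matrix has rank 6 and Smith normal form diag(1,1,1,1,1,1).

∂_2: C_2 → C_1 maps a triangle to the signed sum of its edges. For instance
  ∂ABE = BE − AE + AB,
  ∂EFJ = FJ − EJ + EF.
This gives a 21×14 integer matrix of rank 13; reducing to Smith normal form yields diagonal entries (1,1,1,1,1,1,1,1,1,1,1,1,1).

Reading off H_k = ker ∂_k / im ∂_{k+1}:

  H_0: rank C_0 − rank ∂_1 = 7 − 6 = 1, and the invariant factors of ∂_1 are all 1, so H_0 = Z.
  H_1: rank ker ∂_1 − rank ∂_2 = (21 − 6) − 13 = 2, and the invariant factors of ∂_2 are all 1, so H_1 = Z^2.
  H_2: rank ker ∂_2 − rank ∂_3 = (14 − 13) − 0 = 1, and there is no ∂_3, so H_2 = Z.

As a check, the Euler characteristic is 7 − 21 + 14 = 0, which agrees with 1 − 2 + 1 = 0.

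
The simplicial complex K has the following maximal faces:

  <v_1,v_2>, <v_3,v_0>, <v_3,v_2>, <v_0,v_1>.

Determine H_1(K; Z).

Order the vertices as v_0 < v_1 < v_2 < v_3. Listing each simplex with vertices in this order, K has dimension 1 with simplices:

  0-simplices (4): [v_0], [v_1], [v_2], [v_3]
  1-simplices (4): [v_0,v_1], [v_0,v_3], [v_1,v_2], [v_2,v_3]

Hence C_0 ≅ Z^4, C_1 ≅ Z^4.

∂_1: C_1 → C_0 maps an edge to its endpoints' difference, ∂[p,q] = q − p.
This gives a 4×4 integer matrix of rank 3; reducing to Smith normal form yields diagonal entries (1,1,1).

Computing H_k = (kernel of ∂_k) / (image of ∂_{k+1}):

  H_1: rank ker ∂_1 − rank ∂_2 = (4 − 3) − 0 = 1, and there is no ∂_2, so H_1 ≅ Z.

H_1 ≅ Z.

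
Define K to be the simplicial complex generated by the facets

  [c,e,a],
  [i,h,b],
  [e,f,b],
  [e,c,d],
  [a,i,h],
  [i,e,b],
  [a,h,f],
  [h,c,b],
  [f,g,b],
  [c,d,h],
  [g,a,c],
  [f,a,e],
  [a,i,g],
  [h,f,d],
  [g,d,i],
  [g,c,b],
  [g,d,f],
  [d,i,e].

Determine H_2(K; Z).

H_2 = Z.

Take the total order a < b < c < d < e < f < g < h < i on the vertex set. Then K (dimension 2) consists of the simplices:

  0-simplices (9): a, b, c, d, e, f, g, h, i
  1-simplices (27): ac, ae, af, ag, ah, ai, bc, be, bf, bg, bh, bi, cd, ce, cg, ch, de, df, dg, dh, di, ef, ei, fg, fh, gi, hi
  2-simplices (18): ace, acg, aef, afh, agi, ahi, bcg, bch, bef, bei, bfg, bhi, cde, cdh, dei, dfg, dfh, dgi

giving chain groups C_0 ≅ Z^9, C_1 ≅ Z^27, C_2 ≅ Z^18.

The boundary map ∂_1: C_1 → C_0 is given by ∂[p,q] = [q] − [p]. For instance
  ∂bf = f − b.
This gives a 9×27 integer matrix of rank 8; reducing to Smith normal form yields diagonal entries (1,1,1,1,1,1,1,1).

Boundary ∂_2: C_2 → C_1 acts by ∂[p,q,r] = [q,r] − [p,r] + [p,q]. For instance
  ∂bei = ei − bi + be,
  ∂bch = ch − bh + bc.
As a 27×18 matrix over Z this has rank 17, with invariant factors (1,1,1,1,1,1,1,1,1,1,1,1,1,1,1,1,1).

Computing H_k = (kernel of ∂_k) / (image of ∂_{k+1}):

  H_2: rank ker ∂_2 − rank ∂_3 = (18 − 17) − 0 = 1, and there is no ∂_3, so H_2 = Z.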